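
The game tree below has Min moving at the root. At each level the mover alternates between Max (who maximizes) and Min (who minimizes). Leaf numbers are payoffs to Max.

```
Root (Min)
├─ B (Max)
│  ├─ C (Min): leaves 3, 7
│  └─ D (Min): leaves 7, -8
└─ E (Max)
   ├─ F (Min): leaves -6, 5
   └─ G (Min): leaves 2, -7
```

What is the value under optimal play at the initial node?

C (Min): min(3, 7) = 3
D (Min): min(7, -8) = -8
B (Max): max(3, -8) = 3
F (Min): min(-6, 5) = -6
G (Min): min(2, -7) = -7
E (Max): max(-6, -7) = -6
Root (Min): min(3, -6) = -6

-6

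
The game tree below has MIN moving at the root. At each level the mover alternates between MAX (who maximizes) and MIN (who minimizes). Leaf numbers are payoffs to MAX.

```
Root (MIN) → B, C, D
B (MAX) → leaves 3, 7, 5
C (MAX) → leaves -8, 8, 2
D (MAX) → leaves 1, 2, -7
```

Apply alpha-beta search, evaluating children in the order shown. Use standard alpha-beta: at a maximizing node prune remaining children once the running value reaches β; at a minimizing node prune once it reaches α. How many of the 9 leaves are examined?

B [α=-∞,β=+∞]: v=7
C [α=-∞,β=7]: v=8 after child 2 ≥ β → β-cutoff, skip 1
D [α=-∞,β=7]: v=2
Root [α=-∞,β=+∞]: v=2
Leaves evaluated: 8 of 9.

8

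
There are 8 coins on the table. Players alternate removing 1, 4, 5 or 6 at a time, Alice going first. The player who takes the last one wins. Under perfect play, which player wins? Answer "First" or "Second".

First

i:   0  1  2  3  4  5  6  7  8
     L  W  L  W  W  W  W  W  W
Position 8 is W, so the first player wins.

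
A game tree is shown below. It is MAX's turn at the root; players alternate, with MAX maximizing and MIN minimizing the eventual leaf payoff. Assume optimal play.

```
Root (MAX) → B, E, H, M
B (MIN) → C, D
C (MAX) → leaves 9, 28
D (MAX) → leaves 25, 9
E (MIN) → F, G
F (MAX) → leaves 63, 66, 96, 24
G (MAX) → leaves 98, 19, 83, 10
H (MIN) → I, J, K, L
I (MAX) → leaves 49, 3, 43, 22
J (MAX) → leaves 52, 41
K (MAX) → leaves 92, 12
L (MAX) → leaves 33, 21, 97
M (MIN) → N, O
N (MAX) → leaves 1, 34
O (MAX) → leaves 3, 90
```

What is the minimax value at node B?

C: max(9, 28) = 28
D: max(25, 9) = 25
B: min(28, 25) = 25

25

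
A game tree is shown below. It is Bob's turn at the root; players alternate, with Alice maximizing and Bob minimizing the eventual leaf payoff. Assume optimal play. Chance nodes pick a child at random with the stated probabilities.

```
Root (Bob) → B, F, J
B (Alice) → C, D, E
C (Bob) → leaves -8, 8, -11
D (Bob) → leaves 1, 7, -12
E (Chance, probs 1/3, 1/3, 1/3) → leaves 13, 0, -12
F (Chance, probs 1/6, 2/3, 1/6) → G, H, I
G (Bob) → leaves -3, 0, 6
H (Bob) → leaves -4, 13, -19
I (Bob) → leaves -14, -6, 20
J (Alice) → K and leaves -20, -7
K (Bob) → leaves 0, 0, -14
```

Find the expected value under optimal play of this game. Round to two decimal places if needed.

-15.5

C (Bob): min(-8, 8, -11) = -11
D (Bob): min(1, 7, -12) = -12
E (Chance): 1/3·13 + 1/3·0 + 1/3·-12 = 0.33
B (Alice): max(-11, -12, 0.33) = 0.33
G (Bob): min(-3, 0, 6) = -3
H (Bob): min(-4, 13, -19) = -19
I (Bob): min(-14, -6, 20) = -14
F (Chance): 1/6·-3 + 2/3·-19 + 1/6·-14 = -15.5
K (Bob): min(0, 0, -14) = -14
J (Alice): max(-14, -20, -7) = -7
Root (Bob): min(0.33, -15.5, -7) = -15.5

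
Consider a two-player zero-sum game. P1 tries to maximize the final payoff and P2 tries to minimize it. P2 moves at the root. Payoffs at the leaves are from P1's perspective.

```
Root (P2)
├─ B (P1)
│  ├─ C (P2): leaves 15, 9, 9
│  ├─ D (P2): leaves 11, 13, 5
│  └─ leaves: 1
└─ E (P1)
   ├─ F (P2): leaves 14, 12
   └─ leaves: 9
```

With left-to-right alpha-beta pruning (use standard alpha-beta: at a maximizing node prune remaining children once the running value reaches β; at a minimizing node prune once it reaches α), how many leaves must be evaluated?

C [α=-∞,β=+∞]: v=9
D [α=9,β=+∞]: v=5
B [α=-∞,β=+∞]: v=9
F [α=-∞,β=9]: v=12
E [α=-∞,β=9]: v=12 after child 1 ≥ β → β-cutoff, skip 1
Root [α=-∞,β=+∞]: v=9
Leaves evaluated: 9 of 10.

9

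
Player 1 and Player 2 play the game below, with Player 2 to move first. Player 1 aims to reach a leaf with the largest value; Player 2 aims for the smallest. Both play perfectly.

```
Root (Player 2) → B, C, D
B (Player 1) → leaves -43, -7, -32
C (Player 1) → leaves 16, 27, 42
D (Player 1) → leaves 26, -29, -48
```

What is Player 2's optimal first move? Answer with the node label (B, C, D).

B

B (Player 1): max(-43, -7, -32) = -7
C (Player 1): max(16, 27, 42) = 42
D (Player 1): max(26, -29, -48) = 26
Root (Player 2): min(-7, 42, 26) = -7
Player 2 picks the child with the lowest value: B (value -7).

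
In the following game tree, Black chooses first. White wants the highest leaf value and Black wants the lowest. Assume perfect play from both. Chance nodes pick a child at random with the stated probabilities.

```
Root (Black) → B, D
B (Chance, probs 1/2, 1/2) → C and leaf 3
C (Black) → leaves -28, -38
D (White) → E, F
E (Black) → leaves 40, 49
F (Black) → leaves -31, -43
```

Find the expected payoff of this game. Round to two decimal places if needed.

-17.5

C (Black): min(-28, -38) = -38
B (Chance): 1/2·-38 + 1/2·3 = -17.5
E (Black): min(40, 49) = 40
F (Black): min(-31, -43) = -43
D (White): max(40, -43) = 40
Root (Black): min(-17.5, 40) = -17.5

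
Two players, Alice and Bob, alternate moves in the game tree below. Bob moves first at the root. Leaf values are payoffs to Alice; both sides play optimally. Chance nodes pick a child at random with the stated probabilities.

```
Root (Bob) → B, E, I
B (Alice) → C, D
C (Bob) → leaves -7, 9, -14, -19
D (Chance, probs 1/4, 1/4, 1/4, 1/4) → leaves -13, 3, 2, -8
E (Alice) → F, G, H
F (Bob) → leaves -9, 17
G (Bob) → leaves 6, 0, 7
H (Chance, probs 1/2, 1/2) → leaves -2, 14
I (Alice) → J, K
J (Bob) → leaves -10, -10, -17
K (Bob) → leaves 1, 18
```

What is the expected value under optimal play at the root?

-4

C (Bob): min(-7, 9, -14, -19) = -19
D (Chance): 1/4·-13 + 1/4·3 + 1/4·2 + 1/4·-8 = -4
B (Alice): max(-19, -4) = -4
F (Bob): min(-9, 17) = -9
G (Bob): min(6, 0, 7) = 0
H (Chance): 1/2·-2 + 1/2·14 = 6
E (Alice): max(-9, 0, 6) = 6
J (Bob): min(-10, -10, -17) = -17
K (Bob): min(1, 18) = 1
I (Alice): max(-17, 1) = 1
Root (Bob): min(-4, 6, 1) = -4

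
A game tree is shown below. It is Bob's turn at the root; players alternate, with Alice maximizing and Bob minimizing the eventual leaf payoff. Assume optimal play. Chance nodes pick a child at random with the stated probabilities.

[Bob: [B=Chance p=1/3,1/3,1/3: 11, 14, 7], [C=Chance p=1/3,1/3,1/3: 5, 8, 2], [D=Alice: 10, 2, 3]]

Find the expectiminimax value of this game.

B (Chance): 1/3·11 + 1/3·14 + 1/3·7 = 10.67
C (Chance): 1/3·5 + 1/3·8 + 1/3·2 = 5
D (Alice): max(10, 2, 3) = 10
Root (Bob): min(10.67, 5, 10) = 5

5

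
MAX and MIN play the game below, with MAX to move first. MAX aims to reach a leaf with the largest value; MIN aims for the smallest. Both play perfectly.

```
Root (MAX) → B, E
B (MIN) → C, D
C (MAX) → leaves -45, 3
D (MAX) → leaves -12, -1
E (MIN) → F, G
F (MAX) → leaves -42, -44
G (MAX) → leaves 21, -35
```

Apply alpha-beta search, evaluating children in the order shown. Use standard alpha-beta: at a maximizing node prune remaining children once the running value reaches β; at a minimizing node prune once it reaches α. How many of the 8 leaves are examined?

C [α=-∞,β=+∞]: v=3
D [α=-∞,β=3]: v=-1
B [α=-∞,β=+∞]: v=-1
F [α=-1,β=+∞]: v=-42
E [α=-1,β=+∞]: v=-42 after child 1 ≤ α → α-cutoff, skip 1
Root [α=-∞,β=+∞]: v=-1
Leaves evaluated: 6 of 8.

6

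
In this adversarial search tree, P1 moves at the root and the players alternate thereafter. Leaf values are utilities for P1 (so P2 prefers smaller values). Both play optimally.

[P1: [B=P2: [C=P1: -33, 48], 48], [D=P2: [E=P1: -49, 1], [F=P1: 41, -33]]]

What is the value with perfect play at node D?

1

E: max(-49, 1) = 1
F: max(41, -33) = 41
D: min(1, 41) = 1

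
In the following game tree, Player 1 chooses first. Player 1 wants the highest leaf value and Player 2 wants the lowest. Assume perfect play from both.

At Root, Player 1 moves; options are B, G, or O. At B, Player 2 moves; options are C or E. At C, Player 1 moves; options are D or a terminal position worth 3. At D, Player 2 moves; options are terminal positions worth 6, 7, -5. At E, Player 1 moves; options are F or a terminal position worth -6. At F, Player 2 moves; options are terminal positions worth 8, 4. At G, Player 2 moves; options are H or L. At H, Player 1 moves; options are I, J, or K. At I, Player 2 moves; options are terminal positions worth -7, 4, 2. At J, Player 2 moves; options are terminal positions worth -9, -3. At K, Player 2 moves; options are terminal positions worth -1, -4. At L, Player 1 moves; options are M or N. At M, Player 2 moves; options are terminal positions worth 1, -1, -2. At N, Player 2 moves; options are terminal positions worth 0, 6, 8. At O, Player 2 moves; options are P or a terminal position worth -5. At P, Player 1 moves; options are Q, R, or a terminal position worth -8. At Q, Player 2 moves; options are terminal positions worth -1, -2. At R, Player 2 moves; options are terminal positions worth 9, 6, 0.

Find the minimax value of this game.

3

D (Player 2): min(6, 7, -5) = -5
C (Player 1): max(-5, 3) = 3
F (Player 2): min(8, 4) = 4
E (Player 1): max(4, -6) = 4
B (Player 2): min(3, 4) = 3
I (Player 2): min(-7, 4, 2) = -7
J (Player 2): min(-9, -3) = -9
K (Player 2): min(-1, -4) = -4
H (Player 1): max(-7, -9, -4) = -4
M (Player 2): min(1, -1, -2) = -2
N (Player 2): min(0, 6, 8) = 0
L (Player 1): max(-2, 0) = 0
G (Player 2): min(-4, 0) = -4
Q (Player 2): min(-1, -2) = -2
R (Player 2): min(9, 6, 0) = 0
P (Player 1): max(-2, 0, -8) = 0
O (Player 2): min(0, -5) = -5
Root (Player 1): max(3, -4, -5) = 3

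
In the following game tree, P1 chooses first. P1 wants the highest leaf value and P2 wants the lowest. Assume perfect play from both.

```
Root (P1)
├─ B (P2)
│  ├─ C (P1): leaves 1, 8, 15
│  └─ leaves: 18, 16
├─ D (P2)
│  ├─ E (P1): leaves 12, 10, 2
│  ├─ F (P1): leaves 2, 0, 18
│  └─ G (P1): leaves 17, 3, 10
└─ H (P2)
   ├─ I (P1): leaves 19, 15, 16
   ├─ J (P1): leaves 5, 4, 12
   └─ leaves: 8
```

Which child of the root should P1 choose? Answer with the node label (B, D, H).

B

C (P1): max(1, 8, 15) = 15
B (P2): min(15, 18, 16) = 15
E (P1): max(12, 10, 2) = 12
F (P1): max(2, 0, 18) = 18
G (P1): max(17, 3, 10) = 17
D (P2): min(12, 18, 17) = 12
I (P1): max(19, 15, 16) = 19
J (P1): max(5, 4, 12) = 12
H (P2): min(19, 12, 8) = 8
Root (P1): max(15, 12, 8) = 15
P1 picks the child with the highest value: B (value 15).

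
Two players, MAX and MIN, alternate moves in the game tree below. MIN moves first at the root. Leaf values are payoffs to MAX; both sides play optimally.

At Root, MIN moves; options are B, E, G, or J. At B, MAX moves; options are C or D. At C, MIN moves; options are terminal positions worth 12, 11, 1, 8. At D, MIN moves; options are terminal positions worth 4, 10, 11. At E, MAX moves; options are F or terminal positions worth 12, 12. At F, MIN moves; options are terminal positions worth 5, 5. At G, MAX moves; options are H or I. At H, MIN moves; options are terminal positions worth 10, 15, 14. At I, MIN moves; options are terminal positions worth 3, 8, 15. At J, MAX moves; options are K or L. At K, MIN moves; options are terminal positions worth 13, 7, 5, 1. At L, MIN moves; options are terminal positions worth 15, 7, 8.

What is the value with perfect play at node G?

H: min(10, 15, 14) = 10
I: min(3, 8, 15) = 3
G: max(10, 3) = 10

10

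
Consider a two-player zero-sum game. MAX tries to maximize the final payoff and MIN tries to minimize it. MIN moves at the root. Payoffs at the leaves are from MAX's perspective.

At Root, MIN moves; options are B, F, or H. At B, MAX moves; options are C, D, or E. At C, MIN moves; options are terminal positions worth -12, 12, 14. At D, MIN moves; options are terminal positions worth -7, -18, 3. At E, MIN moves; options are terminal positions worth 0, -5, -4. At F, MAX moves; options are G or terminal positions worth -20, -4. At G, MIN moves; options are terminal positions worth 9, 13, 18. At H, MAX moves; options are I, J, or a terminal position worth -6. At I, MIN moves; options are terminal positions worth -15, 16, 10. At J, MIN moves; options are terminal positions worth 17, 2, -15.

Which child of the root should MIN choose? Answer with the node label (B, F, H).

C (MIN): min(-12, 12, 14) = -12
D (MIN): min(-7, -18, 3) = -18
E (MIN): min(0, -5, -4) = -5
B (MAX): max(-12, -18, -5) = -5
G (MIN): min(9, 13, 18) = 9
F (MAX): max(9, -20, -4) = 9
I (MIN): min(-15, 16, 10) = -15
J (MIN): min(17, 2, -15) = -15
H (MAX): max(-15, -15, -6) = -6
Root (MIN): min(-5, 9, -6) = -6
MIN picks the child with the lowest value: H (value -6).

H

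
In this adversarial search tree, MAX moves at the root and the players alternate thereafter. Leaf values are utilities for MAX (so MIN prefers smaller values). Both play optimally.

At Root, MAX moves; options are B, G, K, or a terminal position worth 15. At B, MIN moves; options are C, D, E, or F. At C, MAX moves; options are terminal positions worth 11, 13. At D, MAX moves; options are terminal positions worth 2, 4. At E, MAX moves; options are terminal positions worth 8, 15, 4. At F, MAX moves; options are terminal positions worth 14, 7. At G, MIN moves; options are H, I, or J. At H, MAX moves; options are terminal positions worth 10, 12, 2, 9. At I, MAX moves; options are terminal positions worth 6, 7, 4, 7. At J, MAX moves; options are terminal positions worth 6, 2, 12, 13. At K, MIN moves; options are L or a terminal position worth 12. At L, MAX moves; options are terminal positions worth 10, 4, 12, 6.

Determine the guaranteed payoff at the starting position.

15

C (MAX): max(11, 13) = 13
D (MAX): max(2, 4) = 4
E (MAX): max(8, 15, 4) = 15
F (MAX): max(14, 7) = 14
B (MIN): min(13, 4, 15, 14) = 4
H (MAX): max(10, 12, 2, 9) = 12
I (MAX): max(6, 7, 4, 7) = 7
J (MAX): max(6, 2, 12, 13) = 13
G (MIN): min(12, 7, 13) = 7
L (MAX): max(10, 4, 12, 6) = 12
K (MIN): min(12, 12) = 12
Root (MAX): max(4, 7, 12, 15) = 15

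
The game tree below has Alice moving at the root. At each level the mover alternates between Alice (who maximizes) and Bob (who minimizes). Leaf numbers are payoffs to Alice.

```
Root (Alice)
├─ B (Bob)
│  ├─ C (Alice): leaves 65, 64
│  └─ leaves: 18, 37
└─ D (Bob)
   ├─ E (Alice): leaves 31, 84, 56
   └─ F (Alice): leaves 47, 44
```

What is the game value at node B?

18

C: max(65, 64) = 65
B: min(65, 18, 37) = 18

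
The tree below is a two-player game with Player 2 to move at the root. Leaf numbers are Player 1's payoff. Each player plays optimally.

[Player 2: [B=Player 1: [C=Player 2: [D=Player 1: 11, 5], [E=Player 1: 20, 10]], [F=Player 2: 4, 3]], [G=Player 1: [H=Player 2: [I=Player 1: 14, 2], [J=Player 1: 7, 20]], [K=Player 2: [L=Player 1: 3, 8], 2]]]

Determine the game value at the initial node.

11

D (Player 1): max(11, 5) = 11
E (Player 1): max(20, 10) = 20
C (Player 2): min(11, 20) = 11
F (Player 2): min(4, 3) = 3
B (Player 1): max(11, 3) = 11
I (Player 1): max(14, 2) = 14
J (Player 1): max(7, 20) = 20
H (Player 2): min(14, 20) = 14
L (Player 1): max(3, 8) = 8
K (Player 2): min(8, 2) = 2
G (Player 1): max(14, 2) = 14
Root (Player 2): min(11, 14) = 11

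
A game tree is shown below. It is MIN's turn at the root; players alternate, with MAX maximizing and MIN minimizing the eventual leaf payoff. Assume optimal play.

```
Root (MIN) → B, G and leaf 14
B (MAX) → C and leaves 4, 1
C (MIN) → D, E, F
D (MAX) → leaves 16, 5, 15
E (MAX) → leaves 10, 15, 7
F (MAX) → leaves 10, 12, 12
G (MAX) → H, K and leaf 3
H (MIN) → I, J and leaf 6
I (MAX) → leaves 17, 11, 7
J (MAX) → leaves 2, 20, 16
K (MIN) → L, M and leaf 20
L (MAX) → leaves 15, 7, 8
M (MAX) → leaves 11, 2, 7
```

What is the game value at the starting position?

11

D (MAX): max(16, 5, 15) = 16
E (MAX): max(10, 15, 7) = 15
F (MAX): max(10, 12, 12) = 12
C (MIN): min(16, 15, 12) = 12
B (MAX): max(12, 4, 1) = 12
I (MAX): max(17, 11, 7) = 17
J (MAX): max(2, 20, 16) = 20
H (MIN): min(17, 20, 6) = 6
L (MAX): max(15, 7, 8) = 15
M (MAX): max(11, 2, 7) = 11
K (MIN): min(15, 11, 20) = 11
G (MAX): max(6, 11, 3) = 11
Root (MIN): min(12, 11, 14) = 11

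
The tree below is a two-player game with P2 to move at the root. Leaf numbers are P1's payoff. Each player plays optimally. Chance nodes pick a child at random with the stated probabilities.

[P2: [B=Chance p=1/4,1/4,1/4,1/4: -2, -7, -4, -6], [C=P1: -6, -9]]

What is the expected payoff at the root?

-6

B (Chance): 1/4·-2 + 1/4·-7 + 1/4·-4 + 1/4·-6 = -4.75
C (P1): max(-6, -9) = -6
Root (P2): min(-4.75, -6) = -6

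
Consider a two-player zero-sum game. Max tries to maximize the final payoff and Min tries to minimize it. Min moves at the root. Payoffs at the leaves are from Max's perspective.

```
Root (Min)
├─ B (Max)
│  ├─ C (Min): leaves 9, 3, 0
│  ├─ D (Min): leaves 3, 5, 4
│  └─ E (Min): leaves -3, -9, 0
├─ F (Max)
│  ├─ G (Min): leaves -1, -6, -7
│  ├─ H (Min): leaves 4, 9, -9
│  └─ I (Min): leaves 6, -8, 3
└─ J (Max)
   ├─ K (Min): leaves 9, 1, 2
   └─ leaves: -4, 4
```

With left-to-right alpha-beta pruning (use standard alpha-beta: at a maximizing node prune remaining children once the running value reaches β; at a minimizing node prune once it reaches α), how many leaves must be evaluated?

18

C [α=-∞,β=+∞]: v=0
D [α=0,β=+∞]: v=3
E [α=3,β=+∞]: v=-3 after child 1 ≤ α → α-cutoff, skip 2
B [α=-∞,β=+∞]: v=3
G [α=-∞,β=3]: v=-7
H [α=-7,β=3]: v=-9
I [α=-7,β=3]: v=-8 after child 2 ≤ α → α-cutoff, skip 1
F [α=-∞,β=3]: v=-7
K [α=-∞,β=-7]: v=1
J [α=-∞,β=-7]: v=1 after child 1 ≥ β → β-cutoff, skip 2
Root [α=-∞,β=+∞]: v=-7
Leaves evaluated: 18 of 23.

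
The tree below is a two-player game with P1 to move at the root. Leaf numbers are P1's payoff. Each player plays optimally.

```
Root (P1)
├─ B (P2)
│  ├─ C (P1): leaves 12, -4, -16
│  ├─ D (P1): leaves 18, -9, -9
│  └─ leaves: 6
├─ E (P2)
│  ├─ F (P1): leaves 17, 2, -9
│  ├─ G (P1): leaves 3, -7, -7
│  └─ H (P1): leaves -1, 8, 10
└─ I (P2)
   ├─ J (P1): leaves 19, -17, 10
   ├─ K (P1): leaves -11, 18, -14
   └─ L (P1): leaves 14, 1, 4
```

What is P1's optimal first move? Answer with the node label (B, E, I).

C (P1): max(12, -4, -16) = 12
D (P1): max(18, -9, -9) = 18
B (P2): min(12, 18, 6) = 6
F (P1): max(17, 2, -9) = 17
G (P1): max(3, -7, -7) = 3
H (P1): max(-1, 8, 10) = 10
E (P2): min(17, 3, 10) = 3
J (P1): max(19, -17, 10) = 19
K (P1): max(-11, 18, -14) = 18
L (P1): max(14, 1, 4) = 14
I (P2): min(19, 18, 14) = 14
Root (P1): max(6, 3, 14) = 14
P1 picks the child with the highest value: I (value 14).

I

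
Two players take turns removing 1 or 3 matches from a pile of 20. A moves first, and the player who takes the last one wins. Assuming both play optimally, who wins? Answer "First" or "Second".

Positions where the player to move wins (W) vs loses (L):
i:   0  1  2  3  4  5  6  7  8  9 10 11 12 13 14 15 16 17 18 19 20
     L  W  L  W  L  W  L  W  L  W  L  W  L  W  L  W  L  W  L  W  L
Position 20 is L, so the second player wins.

Second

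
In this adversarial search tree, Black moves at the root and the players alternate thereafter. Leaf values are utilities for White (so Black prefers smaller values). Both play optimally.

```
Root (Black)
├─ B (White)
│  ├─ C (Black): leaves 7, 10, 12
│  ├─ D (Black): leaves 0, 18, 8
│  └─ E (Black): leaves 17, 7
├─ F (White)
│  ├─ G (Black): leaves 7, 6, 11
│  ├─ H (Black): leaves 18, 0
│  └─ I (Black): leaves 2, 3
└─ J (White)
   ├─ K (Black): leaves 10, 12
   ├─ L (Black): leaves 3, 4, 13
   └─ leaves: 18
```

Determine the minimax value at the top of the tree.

6

C (Black): min(7, 10, 12) = 7
D (Black): min(0, 18, 8) = 0
E (Black): min(17, 7) = 7
B (White): max(7, 0, 7) = 7
G (Black): min(7, 6, 11) = 6
H (Black): min(18, 0) = 0
I (Black): min(2, 3) = 2
F (White): max(6, 0, 2) = 6
K (Black): min(10, 12) = 10
L (Black): min(3, 4, 13) = 3
J (White): max(10, 3, 18) = 18
Root (Black): min(7, 6, 18) = 6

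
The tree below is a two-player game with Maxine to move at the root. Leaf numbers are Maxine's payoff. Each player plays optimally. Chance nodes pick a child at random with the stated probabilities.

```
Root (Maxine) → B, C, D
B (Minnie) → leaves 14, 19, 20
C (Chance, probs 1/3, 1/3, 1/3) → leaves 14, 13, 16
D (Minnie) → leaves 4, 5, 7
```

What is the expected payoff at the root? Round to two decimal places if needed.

B (Minnie): min(14, 19, 20) = 14
C (Chance): 1/3·14 + 1/3·13 + 1/3·16 = 14.33
D (Minnie): min(4, 5, 7) = 4
Root (Maxine): max(14, 14.33, 4) = 14.33

14.33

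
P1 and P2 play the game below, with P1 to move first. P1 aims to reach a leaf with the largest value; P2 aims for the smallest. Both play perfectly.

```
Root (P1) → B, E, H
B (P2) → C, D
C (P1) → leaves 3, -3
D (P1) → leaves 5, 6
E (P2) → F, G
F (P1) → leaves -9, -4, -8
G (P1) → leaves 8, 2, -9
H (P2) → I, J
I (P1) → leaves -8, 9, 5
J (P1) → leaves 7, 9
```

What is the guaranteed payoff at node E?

F: max(-9, -4, -8) = -4
G: max(8, 2, -9) = 8
E: min(-4, 8) = -4

-4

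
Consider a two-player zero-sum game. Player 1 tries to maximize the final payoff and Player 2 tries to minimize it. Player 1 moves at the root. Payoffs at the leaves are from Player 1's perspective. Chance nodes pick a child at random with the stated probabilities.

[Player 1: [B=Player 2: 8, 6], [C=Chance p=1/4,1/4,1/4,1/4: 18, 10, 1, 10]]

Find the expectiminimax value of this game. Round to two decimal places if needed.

B (Player 2): min(8, 6) = 6
C (Chance): 1/4·18 + 1/4·10 + 1/4·1 + 1/4·10 = 9.75
Root (Player 1): max(6, 9.75) = 9.75

9.75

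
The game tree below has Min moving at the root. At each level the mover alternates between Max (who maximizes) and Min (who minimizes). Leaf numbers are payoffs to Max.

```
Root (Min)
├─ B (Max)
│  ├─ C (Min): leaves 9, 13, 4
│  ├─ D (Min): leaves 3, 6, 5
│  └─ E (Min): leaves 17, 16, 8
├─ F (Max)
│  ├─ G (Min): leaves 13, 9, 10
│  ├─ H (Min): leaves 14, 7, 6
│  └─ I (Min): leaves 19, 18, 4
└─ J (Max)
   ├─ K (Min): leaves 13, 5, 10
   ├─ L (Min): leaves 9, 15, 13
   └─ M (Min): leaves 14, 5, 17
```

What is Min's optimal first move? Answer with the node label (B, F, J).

B

C (Min): min(9, 13, 4) = 4
D (Min): min(3, 6, 5) = 3
E (Min): min(17, 16, 8) = 8
B (Max): max(4, 3, 8) = 8
G (Min): min(13, 9, 10) = 9
H (Min): min(14, 7, 6) = 6
I (Min): min(19, 18, 4) = 4
F (Max): max(9, 6, 4) = 9
K (Min): min(13, 5, 10) = 5
L (Min): min(9, 15, 13) = 9
M (Min): min(14, 5, 17) = 5
J (Max): max(5, 9, 5) = 9
Root (Min): min(8, 9, 9) = 8
Min picks the child with the lowest value: B (value 8).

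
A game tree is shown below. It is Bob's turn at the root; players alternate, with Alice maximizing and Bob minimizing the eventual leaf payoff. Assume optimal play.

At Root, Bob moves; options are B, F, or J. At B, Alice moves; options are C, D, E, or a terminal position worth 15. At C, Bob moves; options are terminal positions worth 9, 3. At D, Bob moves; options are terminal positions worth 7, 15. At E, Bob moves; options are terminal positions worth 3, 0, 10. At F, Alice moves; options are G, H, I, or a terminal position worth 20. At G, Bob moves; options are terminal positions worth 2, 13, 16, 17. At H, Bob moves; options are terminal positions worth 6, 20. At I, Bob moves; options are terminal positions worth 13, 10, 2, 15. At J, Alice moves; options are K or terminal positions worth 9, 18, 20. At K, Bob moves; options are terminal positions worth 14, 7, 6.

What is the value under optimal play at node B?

15

C: min(9, 3) = 3
D: min(7, 15) = 7
E: min(3, 0, 10) = 0
B: max(3, 7, 0, 15) = 15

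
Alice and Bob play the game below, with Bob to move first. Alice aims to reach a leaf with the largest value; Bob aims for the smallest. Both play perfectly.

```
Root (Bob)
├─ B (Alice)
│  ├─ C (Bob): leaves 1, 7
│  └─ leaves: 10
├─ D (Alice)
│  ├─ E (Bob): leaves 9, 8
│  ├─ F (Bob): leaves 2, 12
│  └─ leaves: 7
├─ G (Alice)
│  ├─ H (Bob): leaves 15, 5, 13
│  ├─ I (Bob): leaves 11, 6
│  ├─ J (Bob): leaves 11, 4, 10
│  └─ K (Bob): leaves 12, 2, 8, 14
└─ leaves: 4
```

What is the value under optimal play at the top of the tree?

C (Bob): min(1, 7) = 1
B (Alice): max(1, 10) = 10
E (Bob): min(9, 8) = 8
F (Bob): min(2, 12) = 2
D (Alice): max(8, 2, 7) = 8
H (Bob): min(15, 5, 13) = 5
I (Bob): min(11, 6) = 6
J (Bob): min(11, 4, 10) = 4
K (Bob): min(12, 2, 8, 14) = 2
G (Alice): max(5, 6, 4, 2) = 6
Root (Bob): min(10, 8, 6, 4) = 4

4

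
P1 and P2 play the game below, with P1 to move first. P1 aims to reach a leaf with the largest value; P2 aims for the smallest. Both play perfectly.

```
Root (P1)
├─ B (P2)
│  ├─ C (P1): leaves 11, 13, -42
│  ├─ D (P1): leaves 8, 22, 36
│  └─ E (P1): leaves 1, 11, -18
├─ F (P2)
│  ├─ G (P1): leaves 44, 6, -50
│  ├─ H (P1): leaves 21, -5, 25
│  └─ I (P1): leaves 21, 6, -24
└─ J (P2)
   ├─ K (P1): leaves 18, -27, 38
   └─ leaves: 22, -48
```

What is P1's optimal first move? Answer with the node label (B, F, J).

C (P1): max(11, 13, -42) = 13
D (P1): max(8, 22, 36) = 36
E (P1): max(1, 11, -18) = 11
B (P2): min(13, 36, 11) = 11
G (P1): max(44, 6, -50) = 44
H (P1): max(21, -5, 25) = 25
I (P1): max(21, 6, -24) = 21
F (P2): min(44, 25, 21) = 21
K (P1): max(18, -27, 38) = 38
J (P2): min(38, 22, -48) = -48
Root (P1): max(11, 21, -48) = 21
P1 picks the child with the highest value: F (value 21).

F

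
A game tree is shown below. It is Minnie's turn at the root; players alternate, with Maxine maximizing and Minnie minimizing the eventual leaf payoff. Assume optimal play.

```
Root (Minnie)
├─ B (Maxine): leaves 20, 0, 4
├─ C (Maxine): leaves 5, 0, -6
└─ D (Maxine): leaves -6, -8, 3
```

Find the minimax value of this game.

3

B (Maxine): max(20, 0, 4) = 20
C (Maxine): max(5, 0, -6) = 5
D (Maxine): max(-6, -8, 3) = 3
Root (Minnie): min(20, 5, 3) = 3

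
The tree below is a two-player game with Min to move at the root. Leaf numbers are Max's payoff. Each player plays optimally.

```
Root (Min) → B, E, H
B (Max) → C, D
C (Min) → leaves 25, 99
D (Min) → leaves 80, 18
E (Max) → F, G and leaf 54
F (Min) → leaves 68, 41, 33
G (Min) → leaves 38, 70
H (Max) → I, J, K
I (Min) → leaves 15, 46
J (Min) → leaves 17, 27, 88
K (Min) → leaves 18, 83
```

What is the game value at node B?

25

C: min(25, 99) = 25
D: min(80, 18) = 18
B: max(25, 18) = 25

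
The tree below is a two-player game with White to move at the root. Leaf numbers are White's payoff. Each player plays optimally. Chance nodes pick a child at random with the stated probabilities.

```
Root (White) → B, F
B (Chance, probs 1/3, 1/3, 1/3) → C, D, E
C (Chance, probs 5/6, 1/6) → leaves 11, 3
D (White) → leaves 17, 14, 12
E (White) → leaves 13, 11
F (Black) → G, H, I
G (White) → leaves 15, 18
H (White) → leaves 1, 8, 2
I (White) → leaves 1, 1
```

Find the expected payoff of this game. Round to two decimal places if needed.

13.22

C (Chance): 5/6·11 + 1/6·3 = 9.67
D (White): max(17, 14, 12) = 17
E (White): max(13, 11) = 13
B (Chance): 1/3·9.67 + 1/3·17 + 1/3·13 = 13.22
G (White): max(15, 18) = 18
H (White): max(1, 8, 2) = 8
I (White): max(1, 1) = 1
F (Black): min(18, 8, 1) = 1
Root (White): max(13.22, 1) = 13.22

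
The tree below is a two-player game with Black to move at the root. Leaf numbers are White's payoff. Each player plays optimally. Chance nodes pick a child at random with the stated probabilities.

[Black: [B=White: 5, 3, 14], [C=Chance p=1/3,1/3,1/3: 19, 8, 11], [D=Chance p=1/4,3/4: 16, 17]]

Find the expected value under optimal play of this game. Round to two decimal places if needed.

12.67

B (White): max(5, 3, 14) = 14
C (Chance): 1/3·19 + 1/3·8 + 1/3·11 = 12.67
D (Chance): 1/4·16 + 3/4·17 = 16.75
Root (Black): min(14, 12.67, 16.75) = 12.67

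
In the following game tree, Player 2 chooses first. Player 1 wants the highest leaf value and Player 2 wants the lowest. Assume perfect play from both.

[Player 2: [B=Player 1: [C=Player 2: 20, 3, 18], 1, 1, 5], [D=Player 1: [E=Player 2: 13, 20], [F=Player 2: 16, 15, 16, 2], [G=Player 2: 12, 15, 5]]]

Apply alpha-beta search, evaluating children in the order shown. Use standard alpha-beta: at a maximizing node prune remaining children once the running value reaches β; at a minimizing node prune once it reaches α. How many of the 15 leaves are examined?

8

C [α=-∞,β=+∞]: v=3
B [α=-∞,β=+∞]: v=5
E [α=-∞,β=5]: v=13
D [α=-∞,β=5]: v=13 after child 1 ≥ β → β-cutoff, skip 2
Root [α=-∞,β=+∞]: v=5
Leaves evaluated: 8 of 15.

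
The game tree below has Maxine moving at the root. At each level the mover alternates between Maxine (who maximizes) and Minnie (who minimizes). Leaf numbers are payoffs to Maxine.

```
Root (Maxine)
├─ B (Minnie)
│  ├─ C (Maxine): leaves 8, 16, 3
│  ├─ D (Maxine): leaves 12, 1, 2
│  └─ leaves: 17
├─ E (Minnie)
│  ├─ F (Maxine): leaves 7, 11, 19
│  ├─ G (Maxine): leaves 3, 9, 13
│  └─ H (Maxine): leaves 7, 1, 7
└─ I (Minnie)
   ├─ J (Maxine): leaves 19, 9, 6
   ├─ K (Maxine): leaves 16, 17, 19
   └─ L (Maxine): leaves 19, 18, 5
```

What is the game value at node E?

F: max(7, 11, 19) = 19
G: max(3, 9, 13) = 13
H: max(7, 1, 7) = 7
E: min(19, 13, 7) = 7

7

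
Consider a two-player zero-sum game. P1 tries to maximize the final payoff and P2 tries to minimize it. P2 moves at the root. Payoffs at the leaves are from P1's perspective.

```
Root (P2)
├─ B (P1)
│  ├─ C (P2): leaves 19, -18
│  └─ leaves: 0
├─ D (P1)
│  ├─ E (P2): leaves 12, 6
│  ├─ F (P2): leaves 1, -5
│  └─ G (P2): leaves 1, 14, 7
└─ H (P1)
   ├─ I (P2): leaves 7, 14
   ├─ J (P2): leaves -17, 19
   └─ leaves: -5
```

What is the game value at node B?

C: min(19, -18) = -18
B: max(-18, 0) = 0

0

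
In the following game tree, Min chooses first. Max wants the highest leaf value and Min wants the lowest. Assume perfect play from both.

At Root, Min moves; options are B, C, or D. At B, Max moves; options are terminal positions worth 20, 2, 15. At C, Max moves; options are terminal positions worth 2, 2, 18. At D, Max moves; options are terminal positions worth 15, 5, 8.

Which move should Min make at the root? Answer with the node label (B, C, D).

D

B (Max): max(20, 2, 15) = 20
C (Max): max(2, 2, 18) = 18
D (Max): max(15, 5, 8) = 15
Root (Min): min(20, 18, 15) = 15
Min picks the child with the lowest value: D (value 15).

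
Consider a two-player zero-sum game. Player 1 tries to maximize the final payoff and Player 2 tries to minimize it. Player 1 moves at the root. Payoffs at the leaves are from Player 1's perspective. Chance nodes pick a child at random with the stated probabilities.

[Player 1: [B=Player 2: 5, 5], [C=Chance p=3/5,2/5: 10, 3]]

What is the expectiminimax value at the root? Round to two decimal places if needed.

7.2

B (Player 2): min(5, 5) = 5
C (Chance): 3/5·10 + 2/5·3 = 7.2
Root (Player 1): max(5, 7.2) = 7.2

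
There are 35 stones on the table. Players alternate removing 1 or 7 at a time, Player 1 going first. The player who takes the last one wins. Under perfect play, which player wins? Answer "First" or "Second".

Compute winning (W) and losing (L) positions by backward induction:
i:   0  1  2  3  4  5  6  7  8  9 10 11 12 13 14 15 16 17 18 19 20 21 22 23 24 25 26 27 28 29 30 31 32 33 34 35
     L  W  L  W  L  W  L  W  L  W  L  W  L  W  L  W  L  W  L  W  L  W  L  W  L  W  L  W  L  W  L  W  L  W  L  W
Position 35 is W, so the first player wins.

First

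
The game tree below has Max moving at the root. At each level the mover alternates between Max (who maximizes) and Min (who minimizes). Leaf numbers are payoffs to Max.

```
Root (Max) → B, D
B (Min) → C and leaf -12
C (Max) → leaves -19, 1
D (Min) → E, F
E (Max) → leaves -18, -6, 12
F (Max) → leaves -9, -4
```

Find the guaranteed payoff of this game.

-4

C (Max): max(-19, 1) = 1
B (Min): min(1, -12) = -12
E (Max): max(-18, -6, 12) = 12
F (Max): max(-9, -4) = -4
D (Min): min(12, -4) = -4
Root (Max): max(-12, -4) = -4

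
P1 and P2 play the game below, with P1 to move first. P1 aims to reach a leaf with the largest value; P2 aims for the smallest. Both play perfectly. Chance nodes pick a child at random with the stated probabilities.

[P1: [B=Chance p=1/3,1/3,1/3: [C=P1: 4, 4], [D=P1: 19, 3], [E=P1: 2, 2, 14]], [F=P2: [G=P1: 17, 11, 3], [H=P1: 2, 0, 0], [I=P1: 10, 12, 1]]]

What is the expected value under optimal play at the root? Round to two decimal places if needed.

C (P1): max(4, 4) = 4
D (P1): max(19, 3) = 19
E (P1): max(2, 2, 14) = 14
B (Chance): 1/3·4 + 1/3·19 + 1/3·14 = 12.33
G (P1): max(17, 11, 3) = 17
H (P1): max(2, 0, 0) = 2
I (P1): max(10, 12, 1) = 12
F (P2): min(17, 2, 12) = 2
Root (P1): max(12.33, 2) = 12.33

12.33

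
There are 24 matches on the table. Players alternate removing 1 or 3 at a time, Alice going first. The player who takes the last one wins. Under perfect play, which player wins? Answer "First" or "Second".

Second

Positions where the player to move wins (W) vs loses (L):
i:   0  1  2  3  4  5  6  7  8  9 10 11 12 13 14 15 16 17 18 19 20 21 22 23 24
     L  W  L  W  L  W  L  W  L  W  L  W  L  W  L  W  L  W  L  W  L  W  L  W  L
Position 24 is L, so the second player wins.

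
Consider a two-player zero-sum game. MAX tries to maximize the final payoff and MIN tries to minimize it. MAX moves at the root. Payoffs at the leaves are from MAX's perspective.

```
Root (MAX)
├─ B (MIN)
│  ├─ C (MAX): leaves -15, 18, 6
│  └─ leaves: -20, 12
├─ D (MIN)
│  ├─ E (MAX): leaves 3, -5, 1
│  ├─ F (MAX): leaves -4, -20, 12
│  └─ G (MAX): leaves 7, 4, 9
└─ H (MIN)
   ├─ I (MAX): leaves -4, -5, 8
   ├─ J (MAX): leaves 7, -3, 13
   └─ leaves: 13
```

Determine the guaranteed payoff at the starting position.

8

C (MAX): max(-15, 18, 6) = 18
B (MIN): min(18, -20, 12) = -20
E (MAX): max(3, -5, 1) = 3
F (MAX): max(-4, -20, 12) = 12
G (MAX): max(7, 4, 9) = 9
D (MIN): min(3, 12, 9) = 3
I (MAX): max(-4, -5, 8) = 8
J (MAX): max(7, -3, 13) = 13
H (MIN): min(8, 13, 13) = 8
Root (MAX): max(-20, 3, 8) = 8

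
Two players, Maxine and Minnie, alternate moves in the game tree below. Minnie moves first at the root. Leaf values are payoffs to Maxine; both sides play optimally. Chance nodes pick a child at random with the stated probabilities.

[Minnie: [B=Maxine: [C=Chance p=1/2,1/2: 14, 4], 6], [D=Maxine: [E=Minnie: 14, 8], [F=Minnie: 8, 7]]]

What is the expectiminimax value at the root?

8

C (Chance): 1/2·14 + 1/2·4 = 9
B (Maxine): max(9, 6) = 9
E (Minnie): min(14, 8) = 8
F (Minnie): min(8, 7) = 7
D (Maxine): max(8, 7) = 8
Root (Minnie): min(9, 8) = 8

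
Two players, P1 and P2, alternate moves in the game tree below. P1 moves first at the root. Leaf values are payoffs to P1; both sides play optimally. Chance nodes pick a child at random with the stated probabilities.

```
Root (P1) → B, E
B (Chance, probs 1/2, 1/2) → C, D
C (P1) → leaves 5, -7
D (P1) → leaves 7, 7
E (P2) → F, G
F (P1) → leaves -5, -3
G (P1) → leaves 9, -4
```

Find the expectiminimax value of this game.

6

C (P1): max(5, -7) = 5
D (P1): max(7, 7) = 7
B (Chance): 1/2·5 + 1/2·7 = 6
F (P1): max(-5, -3) = -3
G (P1): max(9, -4) = 9
E (P2): min(-3, 9) = -3
Root (P1): max(6, -3) = 6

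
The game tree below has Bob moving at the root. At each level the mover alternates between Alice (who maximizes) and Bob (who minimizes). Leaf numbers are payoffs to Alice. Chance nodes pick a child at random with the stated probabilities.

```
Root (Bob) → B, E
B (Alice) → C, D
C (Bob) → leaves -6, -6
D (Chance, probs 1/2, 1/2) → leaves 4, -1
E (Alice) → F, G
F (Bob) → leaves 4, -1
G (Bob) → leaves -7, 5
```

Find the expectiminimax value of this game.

C (Bob): min(-6, -6) = -6
D (Chance): 1/2·4 + 1/2·-1 = 1.5
B (Alice): max(-6, 1.5) = 1.5
F (Bob): min(4, -1) = -1
G (Bob): min(-7, 5) = -7
E (Alice): max(-1, -7) = -1
Root (Bob): min(1.5, -1) = -1

-1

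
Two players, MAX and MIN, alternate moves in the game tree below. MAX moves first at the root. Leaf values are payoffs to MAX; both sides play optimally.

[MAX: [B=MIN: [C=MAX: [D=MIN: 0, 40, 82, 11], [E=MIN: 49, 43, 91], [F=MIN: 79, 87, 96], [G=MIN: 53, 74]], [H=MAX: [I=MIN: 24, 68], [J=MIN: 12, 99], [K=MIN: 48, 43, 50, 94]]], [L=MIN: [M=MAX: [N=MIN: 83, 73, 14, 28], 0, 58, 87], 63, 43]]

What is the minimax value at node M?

87

N: min(83, 73, 14, 28) = 14
M: max(14, 0, 58, 87) = 87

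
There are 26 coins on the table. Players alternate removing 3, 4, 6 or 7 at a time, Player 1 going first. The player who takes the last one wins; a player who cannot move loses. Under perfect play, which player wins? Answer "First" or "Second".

Positions where the player to move wins (W) vs loses (L):
i:   0  1  2  3  4  5  6  7  8  9 10 11 12 13 14 15 16 17 18 19 20 21 22 23 24 25 26
     L  L  L  W  W  W  W  W  W  W  L  L  L  W  W  W  W  W  W  W  L  L  L  W  W  W  W
Position 26 is W, so the first player wins.

First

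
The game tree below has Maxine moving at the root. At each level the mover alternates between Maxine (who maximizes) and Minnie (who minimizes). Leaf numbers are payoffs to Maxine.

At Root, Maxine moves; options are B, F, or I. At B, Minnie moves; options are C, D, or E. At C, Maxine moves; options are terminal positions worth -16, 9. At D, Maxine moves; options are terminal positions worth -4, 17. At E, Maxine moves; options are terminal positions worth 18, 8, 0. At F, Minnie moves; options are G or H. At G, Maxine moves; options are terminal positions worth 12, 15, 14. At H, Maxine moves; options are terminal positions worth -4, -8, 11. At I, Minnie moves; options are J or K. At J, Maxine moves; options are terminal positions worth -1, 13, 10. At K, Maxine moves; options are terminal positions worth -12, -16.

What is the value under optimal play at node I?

J: max(-1, 13, 10) = 13
K: max(-12, -16) = -12
I: min(13, -12) = -12

-12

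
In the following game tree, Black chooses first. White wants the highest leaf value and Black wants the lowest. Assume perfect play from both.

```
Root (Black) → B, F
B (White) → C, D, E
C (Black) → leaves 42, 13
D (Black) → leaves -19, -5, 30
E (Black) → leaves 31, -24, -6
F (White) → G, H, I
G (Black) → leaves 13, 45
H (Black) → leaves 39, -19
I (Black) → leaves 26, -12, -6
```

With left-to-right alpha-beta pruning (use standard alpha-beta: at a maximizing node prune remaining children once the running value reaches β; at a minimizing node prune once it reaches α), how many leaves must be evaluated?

C [α=-∞,β=+∞]: v=13
D [α=13,β=+∞]: v=-19 after child 1 ≤ α → α-cutoff, skip 2
E [α=13,β=+∞]: v=-24 after child 2 ≤ α → α-cutoff, skip 1
B [α=-∞,β=+∞]: v=13
G [α=-∞,β=13]: v=13
F [α=-∞,β=13]: v=13 after child 1 ≥ β → β-cutoff, skip 2
Root [α=-∞,β=+∞]: v=13
Leaves evaluated: 7 of 15.

7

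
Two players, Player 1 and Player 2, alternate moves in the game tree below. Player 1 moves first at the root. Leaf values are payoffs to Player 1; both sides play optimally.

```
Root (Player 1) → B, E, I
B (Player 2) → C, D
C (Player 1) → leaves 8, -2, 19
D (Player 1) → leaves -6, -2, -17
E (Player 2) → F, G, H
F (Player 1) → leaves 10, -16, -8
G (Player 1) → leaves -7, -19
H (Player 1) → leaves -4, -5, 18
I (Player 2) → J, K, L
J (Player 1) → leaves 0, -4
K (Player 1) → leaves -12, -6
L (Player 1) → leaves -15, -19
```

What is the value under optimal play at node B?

C: max(8, -2, 19) = 19
D: max(-6, -2, -17) = -2
B: min(19, -2) = -2

-2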